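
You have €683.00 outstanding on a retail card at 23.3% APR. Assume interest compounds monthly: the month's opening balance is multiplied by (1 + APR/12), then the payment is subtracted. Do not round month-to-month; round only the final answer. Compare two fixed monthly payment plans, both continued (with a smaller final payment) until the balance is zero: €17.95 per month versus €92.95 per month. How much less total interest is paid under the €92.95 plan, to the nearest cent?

Monthly rate r = 23.3%/12 = 1.94167% = 0.0194167.
At €17.95/mo: n = ⌈−ln(1 − rB₀/P)/ln(1+r)⌉ = 70 payments (last €14.57); total interest = total paid − €683.00 = €570.12.
At €92.95/mo: 9 payments (last €0.45); total interest €61.05.
Interest saved = €570.12 − €61.05 = €509.07.

€509.07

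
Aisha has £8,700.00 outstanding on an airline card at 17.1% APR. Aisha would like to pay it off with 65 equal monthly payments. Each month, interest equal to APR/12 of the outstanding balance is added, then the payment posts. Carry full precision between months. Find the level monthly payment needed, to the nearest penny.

Monthly rate r = 17.1%/12 = 1.425% = 0.01425.
Level-payment amortization: P = B₀·r / (1 − (1+r)^(−n)) = 8700.00·0.01425 / (1 − 1.01425^(−65)).
Denominator 1 − (1+r)^(−65) = 0.601366369.
P = 123.975 / 0.601366369 ≈ 206.16.

£206.16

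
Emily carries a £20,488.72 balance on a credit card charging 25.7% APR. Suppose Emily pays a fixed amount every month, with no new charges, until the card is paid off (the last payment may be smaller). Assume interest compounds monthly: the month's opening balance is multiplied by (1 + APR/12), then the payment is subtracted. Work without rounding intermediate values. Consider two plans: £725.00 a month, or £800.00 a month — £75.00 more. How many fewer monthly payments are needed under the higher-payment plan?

Monthly rate r = 25.7%/12 = 2.14167% = 0.0214167.
At £725.00/mo: n = ⌈−ln(1 − rB₀/P)/ln(1+r)⌉ = 44 payments (last £626.58); total interest = total paid − £20,488.72 = £11,312.86.
At £800.00/mo: 38 payments (last £422.29); total interest £9,533.57.
Payments saved = 44 − 38 = 6.

6 fewer payments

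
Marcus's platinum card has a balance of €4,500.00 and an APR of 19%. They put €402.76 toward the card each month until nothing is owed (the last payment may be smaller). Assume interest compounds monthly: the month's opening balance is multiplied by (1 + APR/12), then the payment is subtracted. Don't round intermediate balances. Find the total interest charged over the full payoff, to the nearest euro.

Monthly rate r = 19%/12 = 1.58333% = 0.0158333.
Payoff takes n = ⌈−ln(1 − rB₀/P)/ln(1+r)⌉ = ⌈12.393⌉ = 13 payments; the last is €158.98.
Total paid = 12·€402.76 + €158.98 = €4,992.10.
Total interest = total paid − principal = €4,992.10 − €4,500.00 = €492.10.

€492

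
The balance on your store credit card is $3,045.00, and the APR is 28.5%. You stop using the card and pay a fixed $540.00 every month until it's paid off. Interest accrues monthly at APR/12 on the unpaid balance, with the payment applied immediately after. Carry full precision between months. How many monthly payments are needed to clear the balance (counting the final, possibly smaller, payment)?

Monthly rate r = 28.5%/12 = 2.375% = 0.02375.
Recurrence: B ← B·(1+r) − $540.00.
Month 1: interest $72.32; balance after payment $2,577.32.
Month 2: interest $61.21; balance after payment $2,098.53.
Closed form: n = −ln(1 − rB₀/P)/ln(1+r) = −ln(0.86608)/ln(1.02375) ≈ 6.126, so the balance reaches zero during payment 7.

7 months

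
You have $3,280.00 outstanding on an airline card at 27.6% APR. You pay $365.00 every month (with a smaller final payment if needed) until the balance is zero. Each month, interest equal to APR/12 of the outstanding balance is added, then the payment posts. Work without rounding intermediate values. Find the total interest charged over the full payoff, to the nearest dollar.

$437

Monthly rate r = 27.6%/12 = 2.3% = 0.023.
Payoff takes n = ⌈−ln(1 − rB₀/P)/ln(1+r)⌉ = ⌈10.182⌉ = 11 payments; the last is $67.07.
Total paid = 10·$365.00 + $67.07 = $3,717.07.
Total interest = total paid − principal = $3,717.07 − $3,280.00 = $437.07.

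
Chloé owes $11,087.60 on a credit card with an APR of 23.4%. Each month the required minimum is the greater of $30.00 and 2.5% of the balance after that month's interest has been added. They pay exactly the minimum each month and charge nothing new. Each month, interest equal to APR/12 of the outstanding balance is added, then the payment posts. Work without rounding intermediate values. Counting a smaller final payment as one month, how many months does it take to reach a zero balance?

449 months

Monthly rate r = 23.4%/12 = 1.95% = 0.0195.
While 2.5% of the post-interest balance exceeds $30.00, each month B ← (B·(1+r))·(1 − 0.025), i.e. B shrinks by the factor (1+r)·0.975 = 0.99401.
This holds for months 1–374. Entering month 375 the balance is $1,173.24; 2.5% of the post-interest balance is now below $30.00, so the flat $30.00 minimum applies from here.
From month 375 a fixed $30.00 at rate r clears $1,173.24 in 75 more payments. Total: 374 + 75 = 449 months.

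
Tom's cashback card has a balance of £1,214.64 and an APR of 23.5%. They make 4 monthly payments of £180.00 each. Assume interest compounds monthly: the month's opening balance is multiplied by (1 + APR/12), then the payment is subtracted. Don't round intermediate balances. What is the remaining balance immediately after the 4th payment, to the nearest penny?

£571.19

Monthly rate r = 23.5%/12 = 1.95833% = 0.0195833.
Each month: B ← B·(1+r) − £180.00.
Month 1: interest £23.79; balance after payment £1,058.43.
Month 2: interest £20.73; balance after payment £899.15.
Month 3: interest £17.61; balance after payment £736.76.
Month 4: interest £14.43; balance after payment £571.19.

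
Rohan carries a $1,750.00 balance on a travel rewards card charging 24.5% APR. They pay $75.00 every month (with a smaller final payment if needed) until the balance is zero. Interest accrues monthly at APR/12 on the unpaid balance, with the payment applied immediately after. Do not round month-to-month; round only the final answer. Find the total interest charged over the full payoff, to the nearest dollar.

Monthly rate r = 24.5%/12 = 2.04167% = 0.0204167.
Payoff takes n = ⌈−ln(1 − rB₀/P)/ln(1+r)⌉ = ⌈32.013⌉ = 33 payments; the last is $0.95.
Total paid = 32·$75.00 + $0.95 = $2,400.95.
Total interest = total paid − principal = $2,400.95 − $1,750.00 = $650.95.

$651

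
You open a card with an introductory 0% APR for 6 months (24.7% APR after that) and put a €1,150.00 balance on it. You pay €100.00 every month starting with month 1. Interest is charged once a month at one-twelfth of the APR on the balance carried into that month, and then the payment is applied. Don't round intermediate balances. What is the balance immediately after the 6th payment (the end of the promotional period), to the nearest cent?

Promo months 1–6 at r₀ = 0%/12 = 0; months 7+ at r₁ = 24.7%/12 = 0.0205833.
After month 6 (no interest yet): B = €1,150.00 − 6·€100.00 = €550.00.

€550.00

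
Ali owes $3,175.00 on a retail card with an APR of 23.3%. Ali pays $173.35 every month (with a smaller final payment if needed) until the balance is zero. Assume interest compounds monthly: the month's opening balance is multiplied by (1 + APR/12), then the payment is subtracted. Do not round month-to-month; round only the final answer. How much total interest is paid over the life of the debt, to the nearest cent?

$786.79

Monthly rate r = 23.3%/12 = 1.94167% = 0.0194167.
Payoff takes n = ⌈−ln(1 − rB₀/P)/ln(1+r)⌉ = ⌈22.853⌉ = 23 payments; the last is $148.09.
Total paid = 22·$173.35 + $148.09 = $3,961.79.
Total interest = total paid − principal = $3,961.79 − $3,175.00 = $786.79.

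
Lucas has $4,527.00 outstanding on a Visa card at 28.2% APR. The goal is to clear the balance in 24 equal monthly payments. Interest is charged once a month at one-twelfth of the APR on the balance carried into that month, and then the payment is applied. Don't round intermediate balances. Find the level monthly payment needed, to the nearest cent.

$248.94

Monthly rate r = 28.2%/12 = 2.35% = 0.0235.
Level-payment amortization: P = B₀·r / (1 − (1+r)^(−n)) = 4527.00·0.0235 / (1 − 1.0235^(−24)).
Denominator 1 − (1+r)^(−24) = 0.427346826.
P = 106.385 / 0.427346826 ≈ 248.94.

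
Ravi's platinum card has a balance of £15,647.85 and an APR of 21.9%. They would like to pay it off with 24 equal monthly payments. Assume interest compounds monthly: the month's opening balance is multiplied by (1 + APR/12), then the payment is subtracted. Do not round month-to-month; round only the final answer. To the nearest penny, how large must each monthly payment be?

£811.01

Monthly rate r = 21.9%/12 = 1.825% = 0.01825.
Level-payment amortization: P = B₀·r / (1 − (1+r)^(−n)) = 15647.85·0.01825 / (1 − 1.01825^(−24)).
Denominator 1 − (1+r)^(−24) = 0.35212093.
P = 285.573 / 0.35212093 ≈ 811.01.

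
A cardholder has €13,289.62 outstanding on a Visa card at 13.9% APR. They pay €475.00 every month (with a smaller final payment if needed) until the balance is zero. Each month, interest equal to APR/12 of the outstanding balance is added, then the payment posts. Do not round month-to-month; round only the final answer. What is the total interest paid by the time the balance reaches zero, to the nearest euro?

€2,865

Monthly rate r = 13.9%/12 = 1.15833% = 0.0115833.
Payoff takes n = ⌈−ln(1 − rB₀/P)/ln(1+r)⌉ = ⌈34.010⌉ = 35 payments; the last is €4.60.
Total paid = 34·€475.00 + €4.60 = €16,154.60.
Total interest = total paid − principal = €16,154.60 − €13,289.62 = €2,864.98.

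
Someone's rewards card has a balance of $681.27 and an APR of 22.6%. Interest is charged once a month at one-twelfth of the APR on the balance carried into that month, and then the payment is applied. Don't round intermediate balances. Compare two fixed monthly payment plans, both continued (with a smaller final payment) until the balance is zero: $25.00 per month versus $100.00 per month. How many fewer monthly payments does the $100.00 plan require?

Monthly rate r = 22.6%/12 = 1.88333% = 0.0188333.
At $25.00/mo: n = ⌈−ln(1 − rB₀/P)/ln(1+r)⌉ = 39 payments (last $14.71); total interest = total paid − $681.27 = $283.44.
At $100.00/mo: 8 payments (last $36.17); total interest $54.90.
Payments saved = 39 − 8 = 31.

31 fewer payments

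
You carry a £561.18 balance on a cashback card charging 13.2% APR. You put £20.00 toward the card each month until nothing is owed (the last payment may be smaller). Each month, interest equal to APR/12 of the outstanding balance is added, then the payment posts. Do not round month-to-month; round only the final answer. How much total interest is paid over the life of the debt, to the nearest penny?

Monthly rate r = 13.2%/12 = 1.1% = 0.011.
Payoff takes n = ⌈−ln(1 − rB₀/P)/ln(1+r)⌉ = ⌈33.739⌉ = 34 payments; the last is £14.81.
Total paid = 33·£20.00 + £14.81 = £674.81.
Total interest = total paid − principal = £674.81 − £561.18 = £113.63.

£113.63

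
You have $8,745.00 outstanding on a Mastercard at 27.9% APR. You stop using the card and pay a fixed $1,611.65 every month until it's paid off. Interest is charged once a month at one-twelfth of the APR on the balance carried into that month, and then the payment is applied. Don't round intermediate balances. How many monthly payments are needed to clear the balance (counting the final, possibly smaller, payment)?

Monthly rate r = 27.9%/12 = 2.325% = 0.02325.
Recurrence: B ← B·(1+r) − $1,611.65.
Month 1: interest $203.32; balance after payment $7,336.67.
Month 2: interest $170.58; balance after payment $5,895.60.
Month 3: interest $137.07; balance after payment $4,421.02.
Month 4: interest $102.79; balance after payment $2,912.16.
Month 5: interest $67.71; balance after payment $1,368.22.
Month 6: interest $31.81; balance after payment $0.00.

6 months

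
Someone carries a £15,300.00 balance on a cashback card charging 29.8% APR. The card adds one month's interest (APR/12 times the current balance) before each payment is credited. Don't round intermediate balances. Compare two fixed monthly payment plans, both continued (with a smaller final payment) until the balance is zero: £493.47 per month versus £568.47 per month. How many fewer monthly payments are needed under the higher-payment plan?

Monthly rate r = 29.8%/12 = 2.48333% = 0.0248333.
At £493.47/mo: n = ⌈−ln(1 − rB₀/P)/ln(1+r)⌉ = 60 payments (last £447.38); total interest = total paid − £15,300.00 = £14,262.11.
At £568.47/mo: 45 payments (last £566.06); total interest £10,278.74.
Payments saved = 60 − 45 = 15.

15 fewer payments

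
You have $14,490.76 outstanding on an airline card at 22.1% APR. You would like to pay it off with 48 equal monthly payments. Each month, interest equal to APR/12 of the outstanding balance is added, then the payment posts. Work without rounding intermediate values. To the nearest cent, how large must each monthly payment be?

Monthly rate r = 22.1%/12 = 1.84167% = 0.0184167.
Level-payment amortization: P = B₀·r / (1 − (1+r)^(−n)) = 14490.76·0.0184167 / (1 − 1.01842^(−48)).
Denominator 1 − (1+r)^(−48) = 0.583537316.
P = 266.871 / 0.583537316 ≈ 457.33.

$457.33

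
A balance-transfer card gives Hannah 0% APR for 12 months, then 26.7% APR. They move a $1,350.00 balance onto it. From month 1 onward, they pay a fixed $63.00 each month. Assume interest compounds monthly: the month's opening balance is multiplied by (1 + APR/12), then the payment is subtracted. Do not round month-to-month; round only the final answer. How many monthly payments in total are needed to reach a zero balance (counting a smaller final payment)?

Promo months 1–12 at r₀ = 0%/12 = 0; months 13+ at r₁ = 26.7%/12 = 0.02225.
After month 12 (no interest yet): B = $1,350.00 − 12·$63.00 = $594.00.
Then at r₁ with $63.00/mo: n₂ = −ln(1 − r₁·B/P)/ln(1+r₁) ≈ 10.70 → 11 more payments.

23 months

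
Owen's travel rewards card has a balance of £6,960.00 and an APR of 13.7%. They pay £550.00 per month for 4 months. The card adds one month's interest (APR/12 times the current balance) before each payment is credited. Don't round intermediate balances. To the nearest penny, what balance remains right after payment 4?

£5,045.36

Monthly rate r = 13.7%/12 = 1.14167% = 0.0114167.
Each month: B ← B·(1+r) − £550.00.
Month 1: interest £79.46; balance after payment £6,489.46.
Month 2: interest £74.09; balance after payment £6,013.55.
Month 3: interest £68.65; balance after payment £5,532.20.
Month 4: interest £63.16; balance after payment £5,045.36.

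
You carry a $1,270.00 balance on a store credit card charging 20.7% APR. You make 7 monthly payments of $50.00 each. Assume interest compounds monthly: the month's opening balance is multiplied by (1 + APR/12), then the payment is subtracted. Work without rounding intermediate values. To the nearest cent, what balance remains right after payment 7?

$1,062.88

Monthly rate r = 20.7%/12 = 1.725% = 0.01725.
Each month: B ← B·(1+r) − $50.00.
Month 1: interest $21.91; balance after payment $1,241.91.
Month 2: interest $21.42; balance after payment $1,213.33.
Month 3: interest $20.93; balance after payment $1,184.26.
Month 4: interest $20.43; balance after payment $1,154.69.
Month 5: interest $19.92; balance after payment $1,124.61.
Month 6: interest $19.40; balance after payment $1,094.01.
Month 7: interest $18.87; balance after payment $1,062.88.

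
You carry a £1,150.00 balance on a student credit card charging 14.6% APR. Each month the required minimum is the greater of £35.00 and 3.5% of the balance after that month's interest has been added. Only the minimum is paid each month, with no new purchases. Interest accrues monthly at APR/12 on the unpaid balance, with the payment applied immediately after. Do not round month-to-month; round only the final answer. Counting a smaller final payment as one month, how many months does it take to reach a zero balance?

Monthly rate r = 14.6%/12 = 1.21667% = 0.0121667.
While 3.5% of the post-interest balance exceeds £35.00, each month B ← (B·(1+r))·(1 − 0.035), i.e. B shrinks by the factor (1+r)·0.965 = 0.97674.
This holds for months 1–7. Entering month 8 the balance is £975.33; 3.5% of the post-interest balance is now below £35.00, so the flat £35.00 minimum applies from here.
From month 8 a fixed £35.00 at rate r clears £975.33 in 35 more payments. Total: 7 + 35 = 42 months.

42 months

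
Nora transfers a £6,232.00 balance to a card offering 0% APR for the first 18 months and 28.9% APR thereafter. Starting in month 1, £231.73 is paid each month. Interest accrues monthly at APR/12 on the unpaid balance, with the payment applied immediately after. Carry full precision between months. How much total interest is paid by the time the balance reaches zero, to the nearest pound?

£286

Promo months 1–18 at r₀ = 0%/12 = 0; months 19+ at r₁ = 28.9%/12 = 0.0240833.
After month 18 (no interest yet): B = £6,232.00 − 18·£231.73 = £2,060.86.
Then at r₁ with £231.73/mo: n₂ = −ln(1 − r₁·B/P)/ln(1+r₁) ≈ 10.13 → 11 more payments.
Total paid = 28·£231.73 + £30.02 = £6,518.46; interest = £6,518.46 − £6,232.00 = £286.46.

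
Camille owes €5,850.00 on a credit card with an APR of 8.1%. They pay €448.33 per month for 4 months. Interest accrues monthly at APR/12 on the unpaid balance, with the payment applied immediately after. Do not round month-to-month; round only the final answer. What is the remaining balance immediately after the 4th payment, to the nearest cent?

Monthly rate r = 8.1%/12 = 0.675% = 0.00675.
Each month: B ← B·(1+r) − €448.33.
Month 1: interest €39.49; balance after payment €5,441.16.
Month 2: interest €36.73; balance after payment €5,029.56.
Month 3: interest €33.95; balance after payment €4,615.17.
Month 4: interest €31.15; balance after payment €4,198.00.

€4,198.00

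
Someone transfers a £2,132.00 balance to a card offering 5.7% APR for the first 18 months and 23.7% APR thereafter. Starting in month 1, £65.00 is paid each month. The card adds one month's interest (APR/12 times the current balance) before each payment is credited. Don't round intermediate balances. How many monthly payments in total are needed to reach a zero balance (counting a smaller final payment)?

39 payments

Promo months 1–18 at r₀ = 5.7%/12 = 0.00475; months 19+ at r₁ = 23.7%/12 = 0.01975.
After month 18: iterate B ← B·(1+r₀) − £65.00 for 18 months → £1,103.38.
Then at r₁ with £65.00/mo: n₂ = −ln(1 − r₁·B/P)/ln(1+r₁) ≈ 20.88 → 21 more payments.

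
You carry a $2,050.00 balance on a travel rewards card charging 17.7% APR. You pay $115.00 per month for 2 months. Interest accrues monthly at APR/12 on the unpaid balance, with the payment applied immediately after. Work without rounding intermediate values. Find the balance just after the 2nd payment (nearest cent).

Monthly rate r = 17.7%/12 = 1.475% = 0.01475.
Each month: B ← B·(1+r) − $115.00.
Month 1: interest $30.24; balance after payment $1,965.24.
Month 2: interest $28.99; balance after payment $1,879.22.

$1,879.22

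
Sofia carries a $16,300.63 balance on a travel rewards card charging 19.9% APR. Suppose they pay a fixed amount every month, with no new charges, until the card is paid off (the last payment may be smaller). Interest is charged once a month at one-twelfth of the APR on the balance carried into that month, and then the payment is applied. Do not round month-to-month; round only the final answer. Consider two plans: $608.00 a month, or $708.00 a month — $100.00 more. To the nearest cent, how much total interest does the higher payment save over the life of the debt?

Monthly rate r = 19.9%/12 = 1.65833% = 0.0165833.
At $608.00/mo: n = ⌈−ln(1 − rB₀/P)/ln(1+r)⌉ = 36 payments (last $459.90); total interest = total paid − $16,300.63 = $5,439.27.
At $708.00/mo: 30 payments (last $172.42); total interest $4,403.79.
Interest saved = $5,439.27 − $4,403.79 = $1,035.48.

$1,035.48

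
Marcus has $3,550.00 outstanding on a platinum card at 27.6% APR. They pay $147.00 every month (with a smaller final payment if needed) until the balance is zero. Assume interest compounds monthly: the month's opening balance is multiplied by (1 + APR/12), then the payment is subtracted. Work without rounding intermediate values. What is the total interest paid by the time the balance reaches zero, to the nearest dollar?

$1,691

Monthly rate r = 27.6%/12 = 2.3% = 0.023.
Payoff takes n = ⌈−ln(1 − rB₀/P)/ln(1+r)⌉ = ⌈35.651⌉ = 36 payments; the last is $96.01.
Total paid = 35·$147.00 + $96.01 = $5,241.01.
Total interest = total paid − principal = $5,241.01 − $3,550.00 = $1,691.01.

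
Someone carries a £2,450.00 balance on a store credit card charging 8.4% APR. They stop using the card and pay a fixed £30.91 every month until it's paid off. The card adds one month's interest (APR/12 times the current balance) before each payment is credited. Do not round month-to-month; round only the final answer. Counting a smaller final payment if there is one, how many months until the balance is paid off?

Monthly rate r = 8.4%/12 = 0.7% = 0.007.
Recurrence: B ← B·(1+r) − £30.91.
Month 1: interest £17.15; balance after payment £2,436.24.
Month 2: interest £17.05; balance after payment £2,422.38.
Closed form: n = −ln(1 − rB₀/P)/ln(1+r) = −ln(0.44516)/ln(1.007) ≈ 116.020, so the balance reaches zero during payment 117.

117 payments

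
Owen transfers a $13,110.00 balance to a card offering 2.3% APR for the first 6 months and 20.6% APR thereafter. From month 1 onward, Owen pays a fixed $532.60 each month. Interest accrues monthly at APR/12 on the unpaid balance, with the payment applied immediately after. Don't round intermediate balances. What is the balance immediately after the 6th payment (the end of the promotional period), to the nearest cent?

Promo months 1–6 at r₀ = 2.3%/12 = 0.00191667; months 7+ at r₁ = 20.6%/12 = 0.0171667.
After month 6: iterate B ← B·(1+r₀) − $532.60 for 6 months → $10,050.54.

$10,050.54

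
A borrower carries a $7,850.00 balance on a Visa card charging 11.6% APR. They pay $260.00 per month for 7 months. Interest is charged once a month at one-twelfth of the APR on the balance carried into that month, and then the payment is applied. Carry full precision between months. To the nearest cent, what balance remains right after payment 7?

Monthly rate r = 11.6%/12 = 0.966667% = 0.00966667.
Each month: B ← B·(1+r) − $260.00.
Month 1: interest $75.88; balance after payment $7,665.88.
Month 2: interest $74.10; balance after payment $7,479.99.
Month 3: interest $72.31; balance after payment $7,292.29.
Month 4: interest $70.49; balance after payment $7,102.79.
Month 5: interest $68.66; balance after payment $6,911.45.
Month 6: interest $66.81; balance after payment $6,718.26.
Month 7: interest $64.94; balance after payment $6,523.20.

$6,523.20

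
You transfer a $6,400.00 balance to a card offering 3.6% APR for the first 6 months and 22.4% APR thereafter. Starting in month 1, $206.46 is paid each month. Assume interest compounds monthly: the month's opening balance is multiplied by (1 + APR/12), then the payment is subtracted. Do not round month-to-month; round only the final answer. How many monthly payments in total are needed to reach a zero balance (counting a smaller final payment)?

Promo months 1–6 at r₀ = 3.6%/12 = 0.003; months 7+ at r₁ = 22.4%/12 = 0.0186667.
After month 6: iterate B ← B·(1+r₀) − $206.46 for 6 months → $5,267.98.
Then at r₁ with $206.46/mo: n₂ = −ln(1 − r₁·B/P)/ln(1+r₁) ≈ 34.97 → 35 more payments.

41 months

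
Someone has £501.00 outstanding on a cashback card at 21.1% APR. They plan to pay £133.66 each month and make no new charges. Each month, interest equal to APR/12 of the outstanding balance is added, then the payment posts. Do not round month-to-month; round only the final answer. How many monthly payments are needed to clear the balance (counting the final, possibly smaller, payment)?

Monthly rate r = 21.1%/12 = 1.75833% = 0.0175833.
Recurrence: B ← B·(1+r) − £133.66.
Month 1: interest £8.81; balance after payment £376.15.
Month 2: interest £6.61; balance after payment £249.10.
Month 3: interest £4.38; balance after payment £119.82.
Month 4: interest £2.11; balance after payment £0.00.

4 payments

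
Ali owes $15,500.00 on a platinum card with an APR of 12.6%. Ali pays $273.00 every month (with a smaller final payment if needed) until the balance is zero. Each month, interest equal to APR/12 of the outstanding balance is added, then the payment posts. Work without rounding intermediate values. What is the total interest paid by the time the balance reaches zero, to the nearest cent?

$8,198.53

Monthly rate r = 12.6%/12 = 1.05% = 0.0105.
Payoff takes n = ⌈−ln(1 − rB₀/P)/ln(1+r)⌉ = ⌈86.807⌉ = 87 payments; the last is $220.53.
Total paid = 86·$273.00 + $220.53 = $23,698.53.
Total interest = total paid − principal = $23,698.53 − $15,500.00 = $8,198.53.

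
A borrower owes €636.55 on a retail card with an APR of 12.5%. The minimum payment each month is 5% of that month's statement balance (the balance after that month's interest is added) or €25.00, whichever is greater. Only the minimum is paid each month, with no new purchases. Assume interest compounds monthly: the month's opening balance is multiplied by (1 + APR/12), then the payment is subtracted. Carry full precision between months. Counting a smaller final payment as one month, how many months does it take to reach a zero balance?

29 months

Monthly rate r = 12.5%/12 = 1.04167% = 0.0104167.
While 5% of the post-interest balance exceeds €25.00, each month B ← (B·(1+r))·(1 − 0.05), i.e. B shrinks by the factor (1+r)·0.95 = 0.9599.
This holds for months 1–7. Entering month 8 the balance is €477.97; 5% of the post-interest balance is now below €25.00, so the flat €25.00 minimum applies from here.
From month 8 a fixed €25.00 at rate r clears €477.97 in 22 more payments. Total: 7 + 22 = 29 months.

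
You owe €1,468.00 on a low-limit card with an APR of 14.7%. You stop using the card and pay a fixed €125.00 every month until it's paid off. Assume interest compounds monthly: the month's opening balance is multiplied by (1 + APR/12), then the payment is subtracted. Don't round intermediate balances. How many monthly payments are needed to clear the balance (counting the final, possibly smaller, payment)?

13 months

Monthly rate r = 14.7%/12 = 1.225% = 0.01225.
Recurrence: B ← B·(1+r) − €125.00.
Month 1: interest €17.98; balance after payment €1,360.98.
Month 2: interest €16.67; balance after payment €1,252.66.
Closed form: n = −ln(1 − rB₀/P)/ln(1+r) = −ln(0.85614)/ln(1.01225) ≈ 12.757, so the balance reaches zero during payment 13.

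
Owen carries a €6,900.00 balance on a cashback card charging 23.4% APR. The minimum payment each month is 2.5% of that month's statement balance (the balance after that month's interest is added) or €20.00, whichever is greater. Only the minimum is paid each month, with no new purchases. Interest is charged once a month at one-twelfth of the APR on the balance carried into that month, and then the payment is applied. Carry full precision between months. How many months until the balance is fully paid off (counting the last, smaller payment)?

Monthly rate r = 23.4%/12 = 1.95% = 0.0195.
While 2.5% of the post-interest balance exceeds €20.00, each month B ← (B·(1+r))·(1 − 0.025), i.e. B shrinks by the factor (1+r)·0.975 = 0.99401.
This holds for months 1–362. Entering month 363 the balance is €784.69; 2.5% of the post-interest balance is now below €20.00, so the flat €20.00 minimum applies from here.
From month 363 a fixed €20.00 at rate r clears €784.69 in 76 more payments. Total: 362 + 76 = 438 months.

438 months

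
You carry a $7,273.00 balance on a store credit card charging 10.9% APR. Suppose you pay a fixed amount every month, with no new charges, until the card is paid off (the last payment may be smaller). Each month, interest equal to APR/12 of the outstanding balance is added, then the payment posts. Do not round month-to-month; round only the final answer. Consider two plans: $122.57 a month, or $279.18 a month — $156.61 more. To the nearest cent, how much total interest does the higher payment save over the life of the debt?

Monthly rate r = 10.9%/12 = 0.908333% = 0.00908333.
At $122.57/mo: n = ⌈−ln(1 − rB₀/P)/ln(1+r)⌉ = 86 payments (last $77.68); total interest = total paid − $7,273.00 = $3,223.13.
At $279.18/mo: 30 payments (last $240.61); total interest $1,063.83.
Interest saved = $3,223.13 − $1,063.83 = $2,159.30.

$2,159.30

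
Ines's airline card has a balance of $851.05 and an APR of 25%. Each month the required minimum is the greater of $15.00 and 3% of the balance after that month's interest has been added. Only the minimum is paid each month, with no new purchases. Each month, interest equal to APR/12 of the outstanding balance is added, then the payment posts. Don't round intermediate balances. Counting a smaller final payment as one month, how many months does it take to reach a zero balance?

112 months

Monthly rate r = 25%/12 = 2.08333% = 0.0208333.
While 3% of the post-interest balance exceeds $15.00, each month B ← (B·(1+r))·(1 − 0.03), i.e. B shrinks by the factor (1+r)·0.97 = 0.99021.
This holds for months 1–57. Entering month 58 the balance is $485.70; 3% of the post-interest balance is now below $15.00, so the flat $15.00 minimum applies from here.
From month 58 a fixed $15.00 at rate r clears $485.70 in 55 more payments. Total: 57 + 55 = 112 months.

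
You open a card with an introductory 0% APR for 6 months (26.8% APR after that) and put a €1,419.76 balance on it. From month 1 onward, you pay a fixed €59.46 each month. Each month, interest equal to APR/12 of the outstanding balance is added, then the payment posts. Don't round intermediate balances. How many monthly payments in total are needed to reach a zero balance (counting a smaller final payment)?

30 months

Promo months 1–6 at r₀ = 0%/12 = 0; months 7+ at r₁ = 26.8%/12 = 0.0223333.
After month 6 (no interest yet): B = €1,419.76 − 6·€59.46 = €1,063.00.
Then at r₁ with €59.46/mo: n₂ = −ln(1 − r₁·B/P)/ln(1+r₁) ≈ 23.07 → 24 more payments.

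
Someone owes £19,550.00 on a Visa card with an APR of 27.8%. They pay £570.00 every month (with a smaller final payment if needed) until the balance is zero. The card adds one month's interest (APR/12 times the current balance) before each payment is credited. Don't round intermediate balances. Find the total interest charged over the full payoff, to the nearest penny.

£19,840.70

Monthly rate r = 27.8%/12 = 2.31667% = 0.0231667.
Payoff takes n = ⌈−ln(1 − rB₀/P)/ln(1+r)⌉ = ⌈69.105⌉ = 70 payments; the last is £60.70.
Total paid = 69·£570.00 + £60.70 = £39,390.70.
Total interest = total paid − principal = £39,390.70 − £19,550.00 = £19,840.70.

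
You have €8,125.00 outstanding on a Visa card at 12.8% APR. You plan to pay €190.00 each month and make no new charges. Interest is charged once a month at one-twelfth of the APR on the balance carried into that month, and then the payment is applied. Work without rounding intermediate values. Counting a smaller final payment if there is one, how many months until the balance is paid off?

58 months

Monthly rate r = 12.8%/12 = 1.06667% = 0.0106667.
Recurrence: B ← B·(1+r) − €190.00.
Month 1: interest €86.67; balance after payment €8,021.67.
Month 2: interest €85.56; balance after payment €7,917.23.
Closed form: n = −ln(1 − rB₀/P)/ln(1+r) = −ln(0.54386)/ln(1.01067) ≈ 57.404, so the balance reaches zero during payment 58.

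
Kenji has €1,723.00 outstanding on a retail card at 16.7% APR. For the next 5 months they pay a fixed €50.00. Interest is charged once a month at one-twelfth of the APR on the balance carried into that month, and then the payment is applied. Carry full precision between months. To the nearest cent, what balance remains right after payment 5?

€1,589.22

Monthly rate r = 16.7%/12 = 1.39167% = 0.0139167.
Each month: B ← B·(1+r) − €50.00.
Month 1: interest €23.98; balance after payment €1,696.98.
Month 2: interest €23.62; balance after payment €1,670.59.
Month 3: interest €23.25; balance after payment €1,643.84.
Month 4: interest €22.88; balance after payment €1,616.72.
Month 5: interest €22.50; balance after payment €1,589.22.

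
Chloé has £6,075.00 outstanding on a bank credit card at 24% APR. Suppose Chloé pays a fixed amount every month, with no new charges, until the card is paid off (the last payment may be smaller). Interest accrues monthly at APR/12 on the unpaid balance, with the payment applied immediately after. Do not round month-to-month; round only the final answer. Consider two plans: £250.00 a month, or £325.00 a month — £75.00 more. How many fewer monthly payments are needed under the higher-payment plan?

10 fewer payments

Monthly rate r = 24%/12 = 2% = 0.02.
At £250.00/mo: n = ⌈−ln(1 − rB₀/P)/ln(1+r)⌉ = 34 payments (last £152.66); total interest = total paid − £6,075.00 = £2,327.66.
At £325.00/mo: 24 payments (last £209.15); total interest £1,609.15.
Payments saved = 34 − 24 = 10.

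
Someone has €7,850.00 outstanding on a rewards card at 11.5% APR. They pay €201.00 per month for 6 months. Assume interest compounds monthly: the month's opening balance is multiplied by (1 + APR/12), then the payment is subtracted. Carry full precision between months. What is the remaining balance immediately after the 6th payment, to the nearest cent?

€7,077.06

Monthly rate r = 11.5%/12 = 0.958333% = 0.00958333.
Each month: B ← B·(1+r) − €201.00.
Month 1: interest €75.23; balance after payment €7,724.23.
Month 2: interest €74.02; balance after payment €7,597.25.
Month 3: interest €72.81; balance after payment €7,469.06.
Month 4: interest €71.58; balance after payment €7,339.64.
Month 5: interest €70.34; balance after payment €7,208.98.
Month 6: interest €69.09; balance after payment €7,077.06.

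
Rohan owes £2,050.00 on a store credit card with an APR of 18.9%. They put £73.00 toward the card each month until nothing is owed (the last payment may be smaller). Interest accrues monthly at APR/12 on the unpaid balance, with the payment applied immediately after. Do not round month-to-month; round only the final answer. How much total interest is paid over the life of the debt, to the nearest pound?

£678

Monthly rate r = 18.9%/12 = 1.575% = 0.01575.
Payoff takes n = ⌈−ln(1 − rB₀/P)/ln(1+r)⌉ = ⌈37.366⌉ = 38 payments; the last is £26.83.
Total paid = 37·£73.00 + £26.83 = £2,727.83.
Total interest = total paid − principal = £2,727.83 − £2,050.00 = £677.83.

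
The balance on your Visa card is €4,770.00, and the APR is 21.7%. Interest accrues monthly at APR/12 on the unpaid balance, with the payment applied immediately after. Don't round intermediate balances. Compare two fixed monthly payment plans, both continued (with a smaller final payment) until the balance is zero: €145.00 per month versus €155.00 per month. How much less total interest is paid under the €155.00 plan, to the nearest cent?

Monthly rate r = 21.7%/12 = 1.80833% = 0.0180833.
At €145.00/mo: n = ⌈−ln(1 − rB₀/P)/ln(1+r)⌉ = 51 payments (last €60.85); total interest = total paid − €4,770.00 = €2,540.85.
At €155.00/mo: 46 payments (last €57.21); total interest €2,262.21.
Interest saved = €2,540.85 − €2,262.21 = €278.64.

€278.64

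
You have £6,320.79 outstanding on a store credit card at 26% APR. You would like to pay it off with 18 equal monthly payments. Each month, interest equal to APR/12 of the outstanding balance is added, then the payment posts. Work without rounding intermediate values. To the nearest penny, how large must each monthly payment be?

£427.81

Monthly rate r = 26%/12 = 2.16667% = 0.0216667.
Level-payment amortization: P = B₀·r / (1 − (1+r)^(−n)) = 6320.79·0.0216667 / (1 − 1.02167^(−18)).
Denominator 1 − (1+r)^(−18) = 0.320117339.
P = 136.95 / 0.320117339 ≈ 427.81.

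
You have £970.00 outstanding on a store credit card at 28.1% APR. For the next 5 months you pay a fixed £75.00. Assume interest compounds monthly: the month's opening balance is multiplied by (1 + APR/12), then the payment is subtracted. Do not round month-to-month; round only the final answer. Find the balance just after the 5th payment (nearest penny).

Monthly rate r = 28.1%/12 = 2.34167% = 0.0234167.
Each month: B ← B·(1+r) − £75.00.
Month 1: interest £22.71; balance after payment £917.71.
Month 2: interest £21.49; balance after payment £864.20.
Month 3: interest £20.24; balance after payment £809.44.
Month 4: interest £18.95; balance after payment £753.40.
Month 5: interest £17.64; balance after payment £696.04.

£696.04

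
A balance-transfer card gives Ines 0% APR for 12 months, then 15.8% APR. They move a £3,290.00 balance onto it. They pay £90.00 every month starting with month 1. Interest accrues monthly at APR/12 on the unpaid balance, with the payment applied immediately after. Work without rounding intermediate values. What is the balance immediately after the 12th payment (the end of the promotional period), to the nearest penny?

Promo months 1–12 at r₀ = 0%/12 = 0; months 13+ at r₁ = 15.8%/12 = 0.0131667.
After month 12 (no interest yet): B = £3,290.00 − 12·£90.00 = £2,210.00.

£2,210.00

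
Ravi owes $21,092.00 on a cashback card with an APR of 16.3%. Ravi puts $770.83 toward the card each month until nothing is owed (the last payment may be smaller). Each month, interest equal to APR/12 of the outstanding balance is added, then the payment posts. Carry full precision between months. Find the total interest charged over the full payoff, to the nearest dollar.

$5,459

Monthly rate r = 16.3%/12 = 1.35833% = 0.0135833.
Payoff takes n = ⌈−ln(1 − rB₀/P)/ln(1+r)⌉ = ⌈34.443⌉ = 35 payments; the last is $342.70.
Total paid = 34·$770.83 + $342.70 = $26,550.92.
Total interest = total paid − principal = $26,550.92 − $21,092.00 = $5,458.92.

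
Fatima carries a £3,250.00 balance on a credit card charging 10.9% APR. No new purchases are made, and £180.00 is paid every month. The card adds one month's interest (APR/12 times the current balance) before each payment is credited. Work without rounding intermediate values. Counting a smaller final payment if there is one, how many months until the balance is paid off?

Monthly rate r = 10.9%/12 = 0.908333% = 0.00908333.
Recurrence: B ← B·(1+r) − £180.00.
Month 1: interest £29.52; balance after payment £3,099.52.
Month 2: interest £28.15; balance after payment £2,947.67.
Closed form: n = −ln(1 − rB₀/P)/ln(1+r) = −ln(0.836)/ln(1.00908) ≈ 19.810, so the balance reaches zero during payment 20.

20 months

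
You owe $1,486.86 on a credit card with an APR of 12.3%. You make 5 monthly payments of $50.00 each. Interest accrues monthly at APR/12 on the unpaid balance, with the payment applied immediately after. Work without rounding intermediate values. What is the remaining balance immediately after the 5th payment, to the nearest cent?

$1,309.46

Monthly rate r = 12.3%/12 = 1.025% = 0.01025.
Each month: B ← B·(1+r) − $50.00.
Month 1: interest $15.24; balance after payment $1,452.10.
Month 2: interest $14.88; balance after payment $1,416.98.
Month 3: interest $14.52; balance after payment $1,381.51.
Month 4: interest $14.16; balance after payment $1,345.67.
Month 5: interest $13.79; balance after payment $1,309.46.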